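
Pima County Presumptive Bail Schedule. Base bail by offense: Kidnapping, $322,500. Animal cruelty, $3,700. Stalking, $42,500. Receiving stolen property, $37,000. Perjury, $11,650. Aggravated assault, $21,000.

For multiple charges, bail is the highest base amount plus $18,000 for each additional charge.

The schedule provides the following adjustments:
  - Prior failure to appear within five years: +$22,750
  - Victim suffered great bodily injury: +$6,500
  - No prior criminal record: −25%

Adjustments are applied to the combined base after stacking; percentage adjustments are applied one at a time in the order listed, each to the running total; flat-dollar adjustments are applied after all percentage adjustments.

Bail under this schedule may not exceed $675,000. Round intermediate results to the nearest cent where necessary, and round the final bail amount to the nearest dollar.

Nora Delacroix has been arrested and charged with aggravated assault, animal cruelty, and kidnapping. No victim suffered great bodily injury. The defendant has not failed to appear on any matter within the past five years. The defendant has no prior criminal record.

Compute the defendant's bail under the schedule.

$268,875

Base amounts from the schedule: aggravated assault $21,000; animal cruelty $3,700; kidnapping $322,500.
Stacking rule: highest base plus $18,000 per additional charge. Highest is kidnapping at $322,500; 2 additional charges → +$36,000. Combined base = $358,500.
No prior criminal record (−25%): $358,500 × 0.75 = $268,875.
$268,875 is within the $675,000 maximum.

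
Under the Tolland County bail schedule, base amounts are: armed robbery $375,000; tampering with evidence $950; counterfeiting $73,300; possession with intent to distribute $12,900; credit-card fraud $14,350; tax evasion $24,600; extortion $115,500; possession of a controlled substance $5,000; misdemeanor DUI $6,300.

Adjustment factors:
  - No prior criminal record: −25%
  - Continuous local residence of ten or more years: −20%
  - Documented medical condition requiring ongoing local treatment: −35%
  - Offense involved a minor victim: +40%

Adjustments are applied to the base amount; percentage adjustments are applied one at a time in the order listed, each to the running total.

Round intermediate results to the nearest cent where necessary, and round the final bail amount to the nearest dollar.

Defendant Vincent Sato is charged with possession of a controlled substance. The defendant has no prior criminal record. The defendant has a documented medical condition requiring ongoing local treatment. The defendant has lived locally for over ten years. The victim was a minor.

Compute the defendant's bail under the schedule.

Base amounts from the schedule: possession of a controlled substance $5,000.
Single charge. Combined base = $5,000.
No prior criminal record (−25%): $5,000 × 0.75 = $3,750.
Continuous local residence of ten or more years (−20%): $3,750 × 0.8 = $3,000.
Documented medical condition requiring ongoing local treatment (−35%): $3,000 × 0.65 = $1,950.
Offense involved a minor victim (+40%): $1,950 × 1.4 = $2,730.

$2,730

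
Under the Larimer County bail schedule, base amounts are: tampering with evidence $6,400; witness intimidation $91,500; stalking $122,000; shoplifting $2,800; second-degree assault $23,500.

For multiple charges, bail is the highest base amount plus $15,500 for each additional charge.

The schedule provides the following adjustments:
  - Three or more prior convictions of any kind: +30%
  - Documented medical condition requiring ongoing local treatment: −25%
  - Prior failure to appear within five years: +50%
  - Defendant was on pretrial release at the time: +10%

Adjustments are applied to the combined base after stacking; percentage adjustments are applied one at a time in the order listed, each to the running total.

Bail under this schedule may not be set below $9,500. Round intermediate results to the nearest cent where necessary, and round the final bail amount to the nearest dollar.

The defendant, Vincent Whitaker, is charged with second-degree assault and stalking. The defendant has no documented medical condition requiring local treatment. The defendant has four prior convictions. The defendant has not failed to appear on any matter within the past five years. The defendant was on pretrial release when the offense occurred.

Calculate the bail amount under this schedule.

$196,625

Base amounts from the schedule: second-degree assault $23,500; stalking $122,000.
Stacking rule: highest base plus $15,500 per additional charge. Highest is stalking at $122,000; 1 additional charge → +$15,500. Combined base = $137,500.
Three or more prior convictions of any kind (+30%): $137,500 × 1.3 = $178,750.
Defendant was on pretrial release at the time (+10%): $178,750 × 1.1 = $196,625.
$196,625 is at or above the $9,500 minimum.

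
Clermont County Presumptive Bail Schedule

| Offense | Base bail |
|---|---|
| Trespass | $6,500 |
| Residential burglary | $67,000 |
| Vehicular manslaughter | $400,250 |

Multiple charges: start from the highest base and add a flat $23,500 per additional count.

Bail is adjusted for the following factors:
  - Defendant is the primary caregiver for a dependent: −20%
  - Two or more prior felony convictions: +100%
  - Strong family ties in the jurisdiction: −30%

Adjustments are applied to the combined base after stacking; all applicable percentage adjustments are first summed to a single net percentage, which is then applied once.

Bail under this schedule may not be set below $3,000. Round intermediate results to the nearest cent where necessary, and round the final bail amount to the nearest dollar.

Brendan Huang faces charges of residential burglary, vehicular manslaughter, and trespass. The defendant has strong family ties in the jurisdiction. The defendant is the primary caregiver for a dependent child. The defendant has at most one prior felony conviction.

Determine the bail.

Base amounts from the schedule: residential burglary $67,000; vehicular manslaughter $400,250; trespass $6,500.
Stacking rule: highest base plus $23,500 per additional charge. Highest is vehicular manslaughter at $400,250; 2 additional charges → +$47,000. Combined base = $447,250.
Net percentage adjustment: −20% −30% = −50%. $447,250 × 0.5 = $223,625.
$223,625 is at or above the $3,000 minimum.

$223,625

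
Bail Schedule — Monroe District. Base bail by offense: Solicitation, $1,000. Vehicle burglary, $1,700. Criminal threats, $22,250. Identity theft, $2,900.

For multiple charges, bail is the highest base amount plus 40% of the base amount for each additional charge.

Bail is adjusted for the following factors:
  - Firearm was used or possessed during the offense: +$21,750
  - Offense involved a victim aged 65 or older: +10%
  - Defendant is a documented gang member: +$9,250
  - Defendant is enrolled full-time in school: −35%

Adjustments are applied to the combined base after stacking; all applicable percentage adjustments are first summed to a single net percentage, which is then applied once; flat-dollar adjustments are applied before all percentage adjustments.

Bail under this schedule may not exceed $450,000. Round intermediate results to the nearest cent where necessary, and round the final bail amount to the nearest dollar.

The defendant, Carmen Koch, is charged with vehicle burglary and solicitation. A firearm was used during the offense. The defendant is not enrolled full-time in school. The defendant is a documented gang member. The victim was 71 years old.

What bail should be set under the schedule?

$36,410

Base amounts from the schedule: vehicle burglary $1,700; solicitation $1,000.
Stacking rule: highest base plus 40% of each additional charge. Highest is vehicle burglary at $1,700. Additional: $1,000 × 40% = $400. Combined base = $1,700 + $400 = $2,100.
Firearm was used or possessed during the offense (+$21,750 flat): $2,100 + $21,750 = $23,850.
Defendant is a documented gang member (+$9,250 flat): $23,850 + $9,250 = $33,100.
Offense involved a victim aged 65 or older (+10%): $33,100 × 1.1 = $36,410.
$36,410 is within the $450,000 maximum.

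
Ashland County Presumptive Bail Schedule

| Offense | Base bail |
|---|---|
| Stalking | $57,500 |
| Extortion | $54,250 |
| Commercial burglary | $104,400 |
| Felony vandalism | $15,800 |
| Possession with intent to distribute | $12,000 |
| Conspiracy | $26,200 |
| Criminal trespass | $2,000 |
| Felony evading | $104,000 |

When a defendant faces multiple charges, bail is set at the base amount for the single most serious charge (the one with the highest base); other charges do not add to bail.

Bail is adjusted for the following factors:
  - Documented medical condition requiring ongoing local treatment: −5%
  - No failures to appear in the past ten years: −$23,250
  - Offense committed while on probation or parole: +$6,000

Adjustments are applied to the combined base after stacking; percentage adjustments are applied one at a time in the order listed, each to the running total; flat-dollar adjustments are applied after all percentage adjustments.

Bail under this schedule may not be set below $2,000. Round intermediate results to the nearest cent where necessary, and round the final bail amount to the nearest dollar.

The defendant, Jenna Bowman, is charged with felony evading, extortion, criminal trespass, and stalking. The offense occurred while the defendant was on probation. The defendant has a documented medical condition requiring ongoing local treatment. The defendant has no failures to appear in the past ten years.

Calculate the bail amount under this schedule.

Base amounts from the schedule: felony evading $104,000; extortion $54,250; criminal trespass $2,000; stalking $57,500.
Stacking rule: use the highest base only. Highest is felony evading at $104,000. Combined base = $104,000.
Documented medical condition requiring ongoing local treatment (−5%): $104,000 × 0.95 = $98,800.
No failures to appear in the past ten years (−$23,250 flat): $98,800 − $23,250 = $75,550.
Offense committed while on probation or parole (+$6,000 flat): $75,550 + $6,000 = $81,550.
$81,550 is at or above the $2,000 minimum.

$81,550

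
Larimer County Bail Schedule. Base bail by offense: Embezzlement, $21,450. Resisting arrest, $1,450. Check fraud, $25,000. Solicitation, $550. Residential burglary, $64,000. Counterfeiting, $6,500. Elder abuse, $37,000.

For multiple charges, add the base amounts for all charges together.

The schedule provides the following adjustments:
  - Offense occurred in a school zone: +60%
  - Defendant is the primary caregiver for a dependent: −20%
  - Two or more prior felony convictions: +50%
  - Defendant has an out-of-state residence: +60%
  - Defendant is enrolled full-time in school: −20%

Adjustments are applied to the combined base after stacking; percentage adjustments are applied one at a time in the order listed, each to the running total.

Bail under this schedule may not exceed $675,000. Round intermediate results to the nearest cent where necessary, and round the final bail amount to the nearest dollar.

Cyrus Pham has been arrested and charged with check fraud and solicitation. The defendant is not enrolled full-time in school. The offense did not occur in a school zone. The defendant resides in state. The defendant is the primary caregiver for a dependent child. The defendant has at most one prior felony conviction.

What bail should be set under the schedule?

Base amounts from the schedule: check fraud $25,000; solicitation $550.
Stacking rule: sum of all bases. $25,000 + $550 = $25,550.
Defendant is the primary caregiver for a dependent (−20%): $25,550 × 0.8 = $20,440.
$20,440 is within the $675,000 maximum.

$20,440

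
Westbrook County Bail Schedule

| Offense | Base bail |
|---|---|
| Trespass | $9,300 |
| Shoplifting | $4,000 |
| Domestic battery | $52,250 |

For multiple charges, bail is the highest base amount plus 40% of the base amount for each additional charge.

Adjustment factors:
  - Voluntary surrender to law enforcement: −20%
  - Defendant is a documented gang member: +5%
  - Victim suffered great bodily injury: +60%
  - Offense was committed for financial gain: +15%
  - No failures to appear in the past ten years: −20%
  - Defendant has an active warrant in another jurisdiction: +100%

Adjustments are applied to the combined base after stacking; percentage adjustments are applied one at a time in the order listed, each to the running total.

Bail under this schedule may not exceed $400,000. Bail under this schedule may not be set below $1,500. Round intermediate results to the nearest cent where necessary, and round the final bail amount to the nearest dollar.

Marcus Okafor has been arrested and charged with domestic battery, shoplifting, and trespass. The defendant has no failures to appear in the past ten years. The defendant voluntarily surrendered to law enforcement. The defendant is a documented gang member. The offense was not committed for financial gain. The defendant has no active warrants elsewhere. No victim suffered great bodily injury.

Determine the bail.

$38,687

Base amounts from the schedule: domestic battery $52,250; shoplifting $4,000; trespass $9,300.
Stacking rule: highest base plus 40% of each additional charge. Highest is domestic battery at $52,250. Additional: $4,000 × 40% = $1,600; $9,300 × 40% = $3,720. Combined base = $52,250 + $5,320 = $57,570.
Voluntary surrender to law enforcement (−20%): $57,570 × 0.8 = $46,056.
Defendant is a documented gang member (+5%): $46,056 × 1.05 = $48,358.80.
No failures to appear in the past ten years (−20%): $48,358.80 × 0.8 = $38,687.04.
$38,687.04 is within the $400,000 maximum.
$38,687.04 is at or above the $1,500 minimum.
Rounded to the nearest dollar: $38,687.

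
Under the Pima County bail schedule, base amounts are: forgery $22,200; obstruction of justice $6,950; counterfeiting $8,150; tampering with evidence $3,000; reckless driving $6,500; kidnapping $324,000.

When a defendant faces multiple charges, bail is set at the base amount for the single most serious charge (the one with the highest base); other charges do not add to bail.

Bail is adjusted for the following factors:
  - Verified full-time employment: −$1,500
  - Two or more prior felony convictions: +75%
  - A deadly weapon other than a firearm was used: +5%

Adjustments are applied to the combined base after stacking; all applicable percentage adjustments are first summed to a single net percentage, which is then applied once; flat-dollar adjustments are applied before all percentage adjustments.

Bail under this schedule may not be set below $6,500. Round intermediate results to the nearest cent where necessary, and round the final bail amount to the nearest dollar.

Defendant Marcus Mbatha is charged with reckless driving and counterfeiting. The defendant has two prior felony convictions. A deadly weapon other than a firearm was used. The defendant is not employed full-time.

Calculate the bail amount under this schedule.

Base amounts from the schedule: reckless driving $6,500; counterfeiting $8,150.
Stacking rule: use the highest base only. Highest is counterfeiting at $8,150. Combined base = $8,150.
Net percentage adjustment: +75% +5% = +80%. $8,150 × 1.8 = $14,670.
$14,670 is at or above the $6,500 minimum.

$14,670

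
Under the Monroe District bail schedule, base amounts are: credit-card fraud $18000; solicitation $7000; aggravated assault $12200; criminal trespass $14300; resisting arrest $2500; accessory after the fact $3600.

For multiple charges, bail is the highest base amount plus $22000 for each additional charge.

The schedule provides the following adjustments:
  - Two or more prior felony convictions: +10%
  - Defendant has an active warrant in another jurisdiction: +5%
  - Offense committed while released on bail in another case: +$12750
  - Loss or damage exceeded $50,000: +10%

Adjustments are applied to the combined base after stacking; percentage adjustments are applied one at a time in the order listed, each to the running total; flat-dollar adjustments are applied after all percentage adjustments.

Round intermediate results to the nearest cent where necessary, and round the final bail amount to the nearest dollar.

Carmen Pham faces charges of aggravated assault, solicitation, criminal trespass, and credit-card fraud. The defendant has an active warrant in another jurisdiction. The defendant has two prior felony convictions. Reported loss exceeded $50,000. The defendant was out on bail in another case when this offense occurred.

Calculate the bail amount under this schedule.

Base amounts from the schedule: aggravated assault $12200; solicitation $7000; criminal trespass $14300; credit-card fraud $18000.
Stacking rule: highest base plus $22000 per additional charge. Highest is credit-card fraud at $18000; 3 additional charges → +$66000. Combined base = $84000.
Two or more prior felony convictions (+10%): $84000 × 1.1 = $92400.
Defendant has an active warrant in another jurisdiction (+5%): $92400 × 1.05 = $97020.
Loss or damage exceeded $50,000 (+10%): $97020 × 1.1 = $106722.
Offense committed while released on bail in another case (+$12750 flat): $106722 + $12750 = $119472.

$119472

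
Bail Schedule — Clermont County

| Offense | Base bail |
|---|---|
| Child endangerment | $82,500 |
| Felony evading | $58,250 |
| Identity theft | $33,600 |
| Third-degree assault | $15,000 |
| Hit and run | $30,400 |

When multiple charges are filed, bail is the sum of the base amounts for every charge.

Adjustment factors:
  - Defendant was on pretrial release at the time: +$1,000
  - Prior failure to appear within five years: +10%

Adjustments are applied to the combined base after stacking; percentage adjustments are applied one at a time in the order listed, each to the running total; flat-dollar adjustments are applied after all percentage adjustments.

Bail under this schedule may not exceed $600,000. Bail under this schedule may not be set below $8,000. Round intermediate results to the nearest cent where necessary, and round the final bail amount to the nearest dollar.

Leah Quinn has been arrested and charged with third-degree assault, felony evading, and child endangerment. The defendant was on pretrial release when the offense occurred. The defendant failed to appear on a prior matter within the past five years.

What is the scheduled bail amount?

$172,325

Base amounts from the schedule: third-degree assault $15,000; felony evading $58,250; child endangerment $82,500.
Stacking rule: sum of all bases. $15,000 + $58,250 + $82,500 = $155,750.
Prior failure to appear within five years (+10%): $155,750 × 1.1 = $171,325.
Defendant was on pretrial release at the time (+$1,000 flat): $171,325 + $1,000 = $172,325.
$172,325 is within the $600,000 maximum.
$172,325 is at or above the $8,000 minimum.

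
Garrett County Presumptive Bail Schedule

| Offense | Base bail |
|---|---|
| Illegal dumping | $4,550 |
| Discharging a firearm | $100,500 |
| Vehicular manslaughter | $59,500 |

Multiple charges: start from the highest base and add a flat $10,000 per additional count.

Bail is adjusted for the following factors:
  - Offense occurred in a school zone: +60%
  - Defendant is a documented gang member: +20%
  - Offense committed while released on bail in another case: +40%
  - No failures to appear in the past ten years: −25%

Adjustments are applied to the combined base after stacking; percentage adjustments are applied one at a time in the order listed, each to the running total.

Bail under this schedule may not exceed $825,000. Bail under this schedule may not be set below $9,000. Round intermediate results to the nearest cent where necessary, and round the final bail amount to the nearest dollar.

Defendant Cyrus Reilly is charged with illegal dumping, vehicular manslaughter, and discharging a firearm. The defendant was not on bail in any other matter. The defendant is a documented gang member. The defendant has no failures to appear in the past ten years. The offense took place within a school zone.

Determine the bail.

$173,520

Base amounts from the schedule: illegal dumping $4,550; vehicular manslaughter $59,500; discharging a firearm $100,500.
Stacking rule: highest base plus $10,000 per additional charge. Highest is discharging a firearm at $100,500; 2 additional charges → +$20,000. Combined base = $120,500.
Offense occurred in a school zone (+60%): $120,500 × 1.6 = $192,800.
Defendant is a documented gang member (+20%): $192,800 × 1.2 = $231,360.
No failures to appear in the past ten years (−25%): $231,360 × 0.75 = $173,520.
$173,520 is within the $825,000 maximum.
$173,520 is at or above the $9,000 minimum.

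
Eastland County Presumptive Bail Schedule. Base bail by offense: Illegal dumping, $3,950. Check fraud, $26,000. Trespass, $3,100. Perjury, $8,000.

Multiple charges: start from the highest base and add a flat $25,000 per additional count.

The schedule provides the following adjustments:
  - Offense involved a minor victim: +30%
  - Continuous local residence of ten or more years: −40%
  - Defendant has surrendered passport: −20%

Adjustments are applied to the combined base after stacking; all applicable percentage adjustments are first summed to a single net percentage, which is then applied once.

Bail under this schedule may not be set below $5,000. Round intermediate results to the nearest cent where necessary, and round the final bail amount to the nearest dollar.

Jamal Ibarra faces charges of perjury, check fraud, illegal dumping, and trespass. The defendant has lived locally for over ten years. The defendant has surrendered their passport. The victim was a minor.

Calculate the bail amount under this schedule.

$70,700

Base amounts from the schedule: perjury $8,000; check fraud $26,000; illegal dumping $3,950; trespass $3,100.
Stacking rule: highest base plus $25,000 per additional charge. Highest is check fraud at $26,000; 3 additional charges → +$75,000. Combined base = $101,000.
Net percentage adjustment: +30% −40% −20% = −30%. $101,000 × 0.7 = $70,700.
$70,700 is at or above the $5,000 minimum.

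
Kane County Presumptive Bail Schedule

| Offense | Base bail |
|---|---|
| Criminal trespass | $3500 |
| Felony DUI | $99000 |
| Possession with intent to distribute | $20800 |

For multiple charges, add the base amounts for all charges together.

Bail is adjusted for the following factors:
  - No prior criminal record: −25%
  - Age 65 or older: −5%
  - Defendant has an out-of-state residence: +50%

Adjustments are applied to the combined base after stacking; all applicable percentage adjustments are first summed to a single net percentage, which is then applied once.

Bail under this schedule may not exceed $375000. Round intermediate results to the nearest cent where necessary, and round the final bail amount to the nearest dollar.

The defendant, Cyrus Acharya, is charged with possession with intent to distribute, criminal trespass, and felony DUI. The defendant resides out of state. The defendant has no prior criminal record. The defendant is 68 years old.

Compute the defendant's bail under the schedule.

$147960

Base amounts from the schedule: possession with intent to distribute $20800; criminal trespass $3500; felony DUI $99000.
Stacking rule: sum of all bases. $20800 + $3500 + $99000 = $123300.
Net percentage adjustment: −25% −5% +50% = +20%. $123300 × 1.2 = $147960.
$147960 is within the $375000 maximum.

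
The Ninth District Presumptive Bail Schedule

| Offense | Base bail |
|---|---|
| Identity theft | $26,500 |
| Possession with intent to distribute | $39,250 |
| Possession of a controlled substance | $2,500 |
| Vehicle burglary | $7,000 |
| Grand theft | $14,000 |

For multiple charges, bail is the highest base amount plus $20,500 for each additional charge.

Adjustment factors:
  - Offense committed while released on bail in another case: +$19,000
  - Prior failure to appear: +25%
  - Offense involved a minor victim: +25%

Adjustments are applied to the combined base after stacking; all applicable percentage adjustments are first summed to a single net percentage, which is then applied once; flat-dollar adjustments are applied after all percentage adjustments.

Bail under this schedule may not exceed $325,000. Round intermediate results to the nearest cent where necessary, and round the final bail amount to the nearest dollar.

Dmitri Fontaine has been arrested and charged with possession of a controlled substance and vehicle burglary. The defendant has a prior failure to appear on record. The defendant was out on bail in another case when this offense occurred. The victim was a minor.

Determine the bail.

$60,250

Base amounts from the schedule: possession of a controlled substance $2,500; vehicle burglary $7,000.
Stacking rule: highest base plus $20,500 per additional charge. Highest is vehicle burglary at $7,000; 1 additional charge → +$20,500. Combined base = $27,500.
Net percentage adjustment: +25% +25% = +50%. $27,500 × 1.5 = $41,250.
Offense committed while released on bail in another case (+$19,000 flat): $41,250 + $19,000 = $60,250.
$60,250 is within the $325,000 maximum.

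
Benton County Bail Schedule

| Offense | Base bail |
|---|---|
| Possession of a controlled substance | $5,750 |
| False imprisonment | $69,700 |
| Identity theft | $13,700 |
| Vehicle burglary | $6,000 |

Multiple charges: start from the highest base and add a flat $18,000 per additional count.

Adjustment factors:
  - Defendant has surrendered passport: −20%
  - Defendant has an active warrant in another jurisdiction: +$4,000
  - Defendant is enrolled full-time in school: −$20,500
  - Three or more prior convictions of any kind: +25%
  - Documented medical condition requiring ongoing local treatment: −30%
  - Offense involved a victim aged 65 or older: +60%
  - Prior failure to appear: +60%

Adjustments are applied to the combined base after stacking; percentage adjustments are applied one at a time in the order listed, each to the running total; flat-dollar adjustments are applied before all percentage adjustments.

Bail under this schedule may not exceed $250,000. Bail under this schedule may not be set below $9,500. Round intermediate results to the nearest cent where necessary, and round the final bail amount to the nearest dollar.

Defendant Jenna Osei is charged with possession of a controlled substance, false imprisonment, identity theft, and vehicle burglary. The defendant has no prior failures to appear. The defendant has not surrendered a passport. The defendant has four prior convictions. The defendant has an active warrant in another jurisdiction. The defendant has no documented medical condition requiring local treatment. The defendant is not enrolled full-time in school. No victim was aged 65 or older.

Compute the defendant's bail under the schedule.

Base amounts from the schedule: possession of a controlled substance $5,750; false imprisonment $69,700; identity theft $13,700; vehicle burglary $6,000.
Stacking rule: highest base plus $18,000 per additional charge. Highest is false imprisonment at $69,700; 3 additional charges → +$54,000. Combined base = $123,700.
Defendant has an active warrant in another jurisdiction (+$4,000 flat): $123,700 + $4,000 = $127,700.
Three or more prior convictions of any kind (+25%): $127,700 × 1.25 = $159,625.
$159,625 is within the $250,000 maximum.
$159,625 is at or above the $9,500 minimum.

$159,625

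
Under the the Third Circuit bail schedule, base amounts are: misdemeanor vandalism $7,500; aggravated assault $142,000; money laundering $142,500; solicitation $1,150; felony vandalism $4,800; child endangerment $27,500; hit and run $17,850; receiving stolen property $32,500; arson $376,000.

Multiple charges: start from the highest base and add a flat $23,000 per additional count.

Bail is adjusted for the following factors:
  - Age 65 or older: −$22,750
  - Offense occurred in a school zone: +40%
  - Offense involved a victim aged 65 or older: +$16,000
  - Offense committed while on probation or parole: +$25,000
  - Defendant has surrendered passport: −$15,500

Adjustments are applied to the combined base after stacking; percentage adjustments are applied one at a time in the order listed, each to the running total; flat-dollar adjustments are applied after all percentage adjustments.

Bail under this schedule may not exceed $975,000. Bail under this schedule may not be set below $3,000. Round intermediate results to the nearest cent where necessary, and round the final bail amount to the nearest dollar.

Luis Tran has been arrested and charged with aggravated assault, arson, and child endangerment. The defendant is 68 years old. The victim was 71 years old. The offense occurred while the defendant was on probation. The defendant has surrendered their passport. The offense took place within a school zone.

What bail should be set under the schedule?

$593,550

Base amounts from the schedule: aggravated assault $142,000; arson $376,000; child endangerment $27,500.
Stacking rule: highest base plus $23,000 per additional charge. Highest is arson at $376,000; 2 additional charges → +$46,000. Combined base = $422,000.
Offense occurred in a school zone (+40%): $422,000 × 1.4 = $590,800.
Age 65 or older (−$22,750 flat): $590,800 − $22,750 = $568,050.
Offense involved a victim aged 65 or older (+$16,000 flat): $568,050 + $16,000 = $584,050.
Offense committed while on probation or parole (+$25,000 flat): $584,050 + $25,000 = $609,050.
Defendant has surrendered passport (−$15,500 flat): $609,050 − $15,500 = $593,550.
$593,550 is within the $975,000 maximum.
$593,550 is at or above the $3,000 minimum.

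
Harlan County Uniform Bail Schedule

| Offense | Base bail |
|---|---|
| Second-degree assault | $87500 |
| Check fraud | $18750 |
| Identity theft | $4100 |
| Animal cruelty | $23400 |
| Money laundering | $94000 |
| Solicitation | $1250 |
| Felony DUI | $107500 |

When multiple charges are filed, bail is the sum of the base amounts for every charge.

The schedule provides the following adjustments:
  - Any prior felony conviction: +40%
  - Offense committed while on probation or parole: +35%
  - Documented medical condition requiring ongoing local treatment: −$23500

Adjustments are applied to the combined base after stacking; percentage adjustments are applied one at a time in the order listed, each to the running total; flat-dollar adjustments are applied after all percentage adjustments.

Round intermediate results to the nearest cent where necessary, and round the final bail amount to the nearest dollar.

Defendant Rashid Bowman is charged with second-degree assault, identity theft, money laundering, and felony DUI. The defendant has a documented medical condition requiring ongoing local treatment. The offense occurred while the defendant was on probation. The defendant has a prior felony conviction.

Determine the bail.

$530459

Base amounts from the schedule: second-degree assault $87500; identity theft $4100; money laundering $94000; felony DUI $107500.
Stacking rule: sum of all bases. $87500 + $4100 + $94000 + $107500 = $293100.
Any prior felony conviction (+40%): $293100 × 1.4 = $410340.
Offense committed while on probation or parole (+35%): $410340 × 1.35 = $553959.
Documented medical condition requiring ongoing local treatment (−$23500 flat): $553959 − $23500 = $530459.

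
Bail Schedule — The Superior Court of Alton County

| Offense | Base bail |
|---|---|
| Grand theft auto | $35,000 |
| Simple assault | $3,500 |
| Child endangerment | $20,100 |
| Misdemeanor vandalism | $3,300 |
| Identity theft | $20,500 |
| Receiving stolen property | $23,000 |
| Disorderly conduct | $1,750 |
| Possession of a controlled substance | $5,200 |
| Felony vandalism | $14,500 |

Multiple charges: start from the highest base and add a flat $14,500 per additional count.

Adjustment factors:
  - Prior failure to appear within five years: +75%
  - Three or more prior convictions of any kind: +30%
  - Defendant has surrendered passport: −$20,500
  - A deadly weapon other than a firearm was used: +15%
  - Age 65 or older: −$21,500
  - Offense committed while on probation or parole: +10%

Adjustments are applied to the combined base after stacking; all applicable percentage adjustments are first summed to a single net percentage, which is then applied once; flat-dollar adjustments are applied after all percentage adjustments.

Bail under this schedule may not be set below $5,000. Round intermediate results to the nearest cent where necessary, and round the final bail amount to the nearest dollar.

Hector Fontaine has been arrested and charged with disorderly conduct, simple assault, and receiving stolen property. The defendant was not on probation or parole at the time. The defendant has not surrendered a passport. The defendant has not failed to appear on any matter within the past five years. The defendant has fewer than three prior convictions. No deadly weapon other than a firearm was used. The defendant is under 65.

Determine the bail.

$52,000

Base amounts from the schedule: disorderly conduct $1,750; simple assault $3,500; receiving stolen property $23,000.
Stacking rule: highest base plus $14,500 per additional charge. Highest is receiving stolen property at $23,000; 2 additional charges → +$29,000. Combined base = $52,000.
No adjustment factors apply to this defendant.
$52,000 is at or above the $5,000 minimum.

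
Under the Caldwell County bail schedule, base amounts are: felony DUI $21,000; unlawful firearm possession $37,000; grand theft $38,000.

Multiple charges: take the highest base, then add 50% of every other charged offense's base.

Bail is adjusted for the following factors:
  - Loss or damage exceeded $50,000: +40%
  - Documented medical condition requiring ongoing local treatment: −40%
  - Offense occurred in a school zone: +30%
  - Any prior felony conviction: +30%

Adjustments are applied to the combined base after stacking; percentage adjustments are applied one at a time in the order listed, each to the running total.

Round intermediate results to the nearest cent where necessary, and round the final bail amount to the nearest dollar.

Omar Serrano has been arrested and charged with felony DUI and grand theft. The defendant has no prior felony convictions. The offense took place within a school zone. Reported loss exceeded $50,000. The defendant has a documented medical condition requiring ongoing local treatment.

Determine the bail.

Base amounts from the schedule: felony DUI $21,000; grand theft $38,000.
Stacking rule: highest base plus 50% of each additional charge. Highest is grand theft at $38,000. Additional: $21,000 × 50% = $10,500. Combined base = $38,000 + $10,500 = $48,500.
Loss or damage exceeded $50,000 (+40%): $48,500 × 1.4 = $67,900.
Documented medical condition requiring ongoing local treatment (−40%): $67,900 × 0.6 = $40,740.
Offense occurred in a school zone (+30%): $40,740 × 1.3 = $52,962.

$52,962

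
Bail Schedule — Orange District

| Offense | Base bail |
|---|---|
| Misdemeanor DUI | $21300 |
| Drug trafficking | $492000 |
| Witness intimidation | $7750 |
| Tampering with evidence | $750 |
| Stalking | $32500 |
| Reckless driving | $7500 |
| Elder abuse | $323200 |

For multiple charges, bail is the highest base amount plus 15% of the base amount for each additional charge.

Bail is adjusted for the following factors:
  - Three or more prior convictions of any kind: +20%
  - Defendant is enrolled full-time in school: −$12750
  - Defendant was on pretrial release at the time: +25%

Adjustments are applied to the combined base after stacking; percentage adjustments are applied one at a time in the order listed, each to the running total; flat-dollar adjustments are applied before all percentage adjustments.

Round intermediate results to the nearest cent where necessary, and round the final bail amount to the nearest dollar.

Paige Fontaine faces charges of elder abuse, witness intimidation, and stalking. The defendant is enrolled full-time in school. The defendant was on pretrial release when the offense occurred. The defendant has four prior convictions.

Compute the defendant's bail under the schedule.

Base amounts from the schedule: elder abuse $323200; witness intimidation $7750; stalking $32500.
Stacking rule: highest base plus 15% of each additional charge. Highest is elder abuse at $323200. Additional: $7750 × 15% = $1162.50; $32500 × 15% = $4875. Combined base = $323200 + $6037.50 = $329237.50.
Defendant is enrolled full-time in school (−$12750 flat): $329237.50 − $12750 = $316487.50.
Three or more prior convictions of any kind (+20%): $316487.50 × 1.2 = $379785.
Defendant was on pretrial release at the time (+25%): $379785 × 1.25 = $474731.25.
Rounded to the nearest dollar: $474731.

$474731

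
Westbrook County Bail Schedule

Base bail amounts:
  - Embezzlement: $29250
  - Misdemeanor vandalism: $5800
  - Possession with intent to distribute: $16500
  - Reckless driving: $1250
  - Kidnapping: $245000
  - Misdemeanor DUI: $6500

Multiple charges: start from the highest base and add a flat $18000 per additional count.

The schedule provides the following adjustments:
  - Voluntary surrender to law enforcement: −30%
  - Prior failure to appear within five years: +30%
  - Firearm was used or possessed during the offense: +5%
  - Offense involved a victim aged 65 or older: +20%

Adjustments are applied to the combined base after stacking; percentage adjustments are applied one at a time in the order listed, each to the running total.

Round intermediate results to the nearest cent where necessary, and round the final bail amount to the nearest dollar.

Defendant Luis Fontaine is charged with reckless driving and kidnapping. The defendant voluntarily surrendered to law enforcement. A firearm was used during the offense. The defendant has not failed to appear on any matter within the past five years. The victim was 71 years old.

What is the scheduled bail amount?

Base amounts from the schedule: reckless driving $1250; kidnapping $245000.
Stacking rule: highest base plus $18000 per additional charge. Highest is kidnapping at $245000; 1 additional charge → +$18000. Combined base = $263000.
Voluntary surrender to law enforcement (−30%): $263000 × 0.7 = $184100.
Firearm was used or possessed during the offense (+5%): $184100 × 1.05 = $193305.
Offense involved a victim aged 65 or older (+20%): $193305 × 1.2 = $231966.

$231966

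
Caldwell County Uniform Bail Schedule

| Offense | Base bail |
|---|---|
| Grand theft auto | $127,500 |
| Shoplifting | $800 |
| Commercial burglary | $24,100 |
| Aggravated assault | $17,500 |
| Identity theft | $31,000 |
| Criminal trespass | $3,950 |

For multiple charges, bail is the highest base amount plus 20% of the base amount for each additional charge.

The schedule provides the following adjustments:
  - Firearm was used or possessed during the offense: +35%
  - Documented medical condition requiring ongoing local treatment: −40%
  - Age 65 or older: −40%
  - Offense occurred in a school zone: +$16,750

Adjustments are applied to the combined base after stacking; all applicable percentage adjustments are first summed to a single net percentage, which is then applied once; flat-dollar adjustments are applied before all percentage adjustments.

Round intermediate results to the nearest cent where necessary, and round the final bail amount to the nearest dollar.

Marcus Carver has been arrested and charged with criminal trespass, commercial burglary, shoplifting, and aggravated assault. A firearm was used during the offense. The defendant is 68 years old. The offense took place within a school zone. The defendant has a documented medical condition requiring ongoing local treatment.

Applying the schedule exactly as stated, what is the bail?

$24,915

Base amounts from the schedule: criminal trespass $3,950; commercial burglary $24,100; shoplifting $800; aggravated assault $17,500.
Stacking rule: highest base plus 20% of each additional charge. Highest is commercial burglary at $24,100. Additional: $3,950 × 20% = $790; $800 × 20% = $160; $17,500 × 20% = $3,500. Combined base = $24,100 + $4,450 = $28,550.
Offense occurred in a school zone (+$16,750 flat): $28,550 + $16,750 = $45,300.
Net percentage adjustment: +35% −40% −40% = −45%. $45,300 × 0.55 = $24,915.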